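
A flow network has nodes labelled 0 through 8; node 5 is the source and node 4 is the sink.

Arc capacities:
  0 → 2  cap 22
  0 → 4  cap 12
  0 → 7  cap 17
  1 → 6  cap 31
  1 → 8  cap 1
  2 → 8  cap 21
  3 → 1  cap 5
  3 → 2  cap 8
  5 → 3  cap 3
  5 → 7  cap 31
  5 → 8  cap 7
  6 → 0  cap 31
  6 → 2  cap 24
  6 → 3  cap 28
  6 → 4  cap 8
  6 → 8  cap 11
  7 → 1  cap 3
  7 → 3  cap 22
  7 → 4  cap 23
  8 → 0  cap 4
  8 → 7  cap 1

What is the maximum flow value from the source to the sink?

augment #1: 5→7→4 bottleneck 23, total now 23
augment #2: 5→8→0→4 bottleneck 4, total now 27
augment #3: 5→3→1→6→4 bottleneck 3, total now 30
augment #4: 5→7→1→6→4 bottleneck 3, total now 33
augment #5: 5→7→3→1→6→4 bottleneck 2, total now 35

Maximum flow value: 35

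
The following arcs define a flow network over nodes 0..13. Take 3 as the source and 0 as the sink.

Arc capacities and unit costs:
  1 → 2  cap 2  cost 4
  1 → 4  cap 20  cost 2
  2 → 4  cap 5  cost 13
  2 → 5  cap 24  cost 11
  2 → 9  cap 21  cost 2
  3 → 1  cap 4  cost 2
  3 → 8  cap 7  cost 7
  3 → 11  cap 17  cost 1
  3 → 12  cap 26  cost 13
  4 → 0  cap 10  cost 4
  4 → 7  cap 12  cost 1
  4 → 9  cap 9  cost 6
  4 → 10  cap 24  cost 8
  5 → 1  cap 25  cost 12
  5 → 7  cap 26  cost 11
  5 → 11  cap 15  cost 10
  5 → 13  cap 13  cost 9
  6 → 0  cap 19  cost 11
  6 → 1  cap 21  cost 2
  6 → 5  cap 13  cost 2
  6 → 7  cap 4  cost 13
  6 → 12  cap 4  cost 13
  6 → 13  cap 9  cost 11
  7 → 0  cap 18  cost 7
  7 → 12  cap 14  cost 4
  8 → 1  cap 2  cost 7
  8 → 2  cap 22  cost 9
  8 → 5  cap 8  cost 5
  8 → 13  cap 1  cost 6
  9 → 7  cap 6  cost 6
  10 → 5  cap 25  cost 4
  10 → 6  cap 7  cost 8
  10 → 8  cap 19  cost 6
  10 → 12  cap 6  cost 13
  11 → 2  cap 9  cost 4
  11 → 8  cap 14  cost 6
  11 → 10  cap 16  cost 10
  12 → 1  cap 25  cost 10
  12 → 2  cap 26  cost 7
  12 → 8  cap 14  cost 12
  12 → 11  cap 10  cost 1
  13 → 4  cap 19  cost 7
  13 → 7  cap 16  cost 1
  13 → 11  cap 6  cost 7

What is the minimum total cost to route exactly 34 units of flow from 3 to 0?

shortest-cost path #1: 3→1→4→0 push 4 @ unit cost 8 (adds 32)
shortest-cost path #2: 3→8→1→4→0 push 2 @ unit cost 20 (adds 40)
shortest-cost path #3: 3→11→2→9→7→0 push 6 @ unit cost 20 (adds 120)
shortest-cost path #4: 3→8→13→7→0 push 1 @ unit cost 21 (adds 21)
shortest-cost path #5: 3→11→2→4→0 push 3 @ unit cost 22 (adds 66)
shortest-cost path #6: 3→11→10→6→1→4→0 push 1 @ unit cost 27 (adds 27)
shortest-cost path #7: 3→8→5→13→7→0 push 4 @ unit cost 29 (adds 116)
shortest-cost path #8: 3→11→8→5→13→7→0 push 4 @ unit cost 29 (adds 116)
shortest-cost path #9: 3→11→10→6→0 push 3 @ unit cost 30 (adds 90)
shortest-cost path #10: 3→12→1→6→0 push 1 @ unit cost 32 (adds 32)
shortest-cost path #11: 3→12→1→4→7→0 push 3 @ unit cost 33 (adds 99)
shortest-cost path #12: 3→12→1→4→7→13→5→8→11→10→6→0 push 2 @ unit cost 34 (adds 68)
total cost = 827

Minimum cost for 34 units: 827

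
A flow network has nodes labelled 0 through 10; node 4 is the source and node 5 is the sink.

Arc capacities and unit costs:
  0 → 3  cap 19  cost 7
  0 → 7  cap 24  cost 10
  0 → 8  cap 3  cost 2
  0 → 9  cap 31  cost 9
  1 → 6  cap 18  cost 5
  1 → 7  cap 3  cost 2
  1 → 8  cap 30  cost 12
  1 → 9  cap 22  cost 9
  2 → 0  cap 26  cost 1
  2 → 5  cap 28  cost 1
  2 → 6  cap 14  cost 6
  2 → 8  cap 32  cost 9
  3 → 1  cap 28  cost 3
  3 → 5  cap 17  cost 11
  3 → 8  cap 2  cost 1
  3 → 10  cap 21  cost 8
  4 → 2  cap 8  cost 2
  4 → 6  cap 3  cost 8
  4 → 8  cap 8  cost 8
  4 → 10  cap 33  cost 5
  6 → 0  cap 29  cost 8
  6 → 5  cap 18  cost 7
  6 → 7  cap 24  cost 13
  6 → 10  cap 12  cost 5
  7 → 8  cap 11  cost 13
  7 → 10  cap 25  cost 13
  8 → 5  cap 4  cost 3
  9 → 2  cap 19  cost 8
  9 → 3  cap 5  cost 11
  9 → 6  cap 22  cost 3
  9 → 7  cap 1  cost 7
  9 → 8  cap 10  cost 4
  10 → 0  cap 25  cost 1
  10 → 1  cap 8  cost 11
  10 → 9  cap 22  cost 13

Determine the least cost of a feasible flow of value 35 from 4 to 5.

Minimum cost for 35 units: 593

shortest-cost path #1: 4→2→5 push 8 @ unit cost 3 (adds 24)
shortest-cost path #2: 4→8→5 push 4 @ unit cost 11 (adds 44)
shortest-cost path #3: 4→6→5 push 3 @ unit cost 15 (adds 45)
shortest-cost path #4: 4→10→0→3→5 push 17 @ unit cost 24 (adds 408)
shortest-cost path #5: 4→10→0→9→2→5 push 3 @ unit cost 24 (adds 72)
total cost = 593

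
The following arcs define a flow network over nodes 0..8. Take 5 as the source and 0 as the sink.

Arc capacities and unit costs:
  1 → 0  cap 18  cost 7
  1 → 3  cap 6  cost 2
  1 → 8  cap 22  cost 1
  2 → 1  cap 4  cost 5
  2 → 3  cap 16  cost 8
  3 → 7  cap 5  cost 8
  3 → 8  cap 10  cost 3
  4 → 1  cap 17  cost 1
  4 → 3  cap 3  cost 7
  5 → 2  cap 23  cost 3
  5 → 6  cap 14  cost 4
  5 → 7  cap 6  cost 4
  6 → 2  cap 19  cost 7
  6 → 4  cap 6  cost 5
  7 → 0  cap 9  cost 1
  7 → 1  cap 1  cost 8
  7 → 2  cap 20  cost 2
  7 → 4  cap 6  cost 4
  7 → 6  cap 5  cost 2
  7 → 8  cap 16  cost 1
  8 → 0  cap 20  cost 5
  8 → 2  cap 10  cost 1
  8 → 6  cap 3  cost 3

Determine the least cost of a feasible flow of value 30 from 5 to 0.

shortest-cost path #1: 5→7→0 push 6 @ unit cost 5 (adds 30)
shortest-cost path #2: 5→2→1→8→0 push 4 @ unit cost 14 (adds 56)
shortest-cost path #3: 5→6→4→1→8→0 push 6 @ unit cost 16 (adds 96)
shortest-cost path #4: 5→2→3→8→0 push 10 @ unit cost 19 (adds 190)
shortest-cost path #5: 5→2→3→7→0 push 3 @ unit cost 20 (adds 60)
shortest-cost path #6: 5→2→3→7→8→1→0 push 1 @ unit cost 26 (adds 26)
total cost = 458

Minimum cost for 30 units: 458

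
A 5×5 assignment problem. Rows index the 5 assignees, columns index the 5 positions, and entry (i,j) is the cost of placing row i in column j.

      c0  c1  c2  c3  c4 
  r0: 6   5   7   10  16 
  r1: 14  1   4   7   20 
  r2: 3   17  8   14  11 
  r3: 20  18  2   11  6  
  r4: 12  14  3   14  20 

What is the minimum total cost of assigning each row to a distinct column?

optimal assignment: row0→col3 (cost 10), row1→col1 (cost 1), row2→col0 (cost 3), row3→col4 (cost 6), row4→col2 (cost 3)
total = 10 + 1 + 3 + 6 + 3 = 23

Minimum assignment cost: 23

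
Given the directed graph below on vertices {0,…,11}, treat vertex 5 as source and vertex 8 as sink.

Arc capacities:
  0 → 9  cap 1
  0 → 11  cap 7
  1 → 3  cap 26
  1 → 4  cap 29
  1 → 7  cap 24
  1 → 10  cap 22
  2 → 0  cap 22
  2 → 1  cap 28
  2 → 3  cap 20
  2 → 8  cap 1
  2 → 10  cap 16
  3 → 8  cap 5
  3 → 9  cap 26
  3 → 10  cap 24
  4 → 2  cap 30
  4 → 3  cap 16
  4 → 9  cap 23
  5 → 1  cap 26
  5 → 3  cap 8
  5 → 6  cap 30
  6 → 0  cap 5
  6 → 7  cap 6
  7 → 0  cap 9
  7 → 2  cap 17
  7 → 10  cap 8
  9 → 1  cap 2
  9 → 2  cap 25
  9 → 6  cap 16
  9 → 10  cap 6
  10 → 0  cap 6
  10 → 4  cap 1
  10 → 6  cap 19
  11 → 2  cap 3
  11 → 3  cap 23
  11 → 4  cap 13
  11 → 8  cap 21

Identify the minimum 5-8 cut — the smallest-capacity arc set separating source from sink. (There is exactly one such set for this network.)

augment #1: 5→3→8 push 5
augment #2: 5→1→4→2→8 push 1
augment #3: 5→6→0→11→8 push 5
augment #4: 5→1→7→0→11→8 push 2
max flow = 13; residual-reachable set from 5 gives S-side
cut edges (S→T): {(0,11), (2,8), (3,8)} total cap 13

Min-cut arcs: {(0,11), (2,8), (3,8)} (total capacity 13)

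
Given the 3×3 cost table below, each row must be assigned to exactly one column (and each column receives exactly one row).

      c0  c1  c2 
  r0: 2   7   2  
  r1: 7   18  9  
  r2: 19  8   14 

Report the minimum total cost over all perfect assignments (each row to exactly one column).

optimal assignment: row0→col2 (cost 2), row1→col0 (cost 7), row2→col1 (cost 8)
total = 2 + 7 + 8 = 17

Minimum assignment cost: 17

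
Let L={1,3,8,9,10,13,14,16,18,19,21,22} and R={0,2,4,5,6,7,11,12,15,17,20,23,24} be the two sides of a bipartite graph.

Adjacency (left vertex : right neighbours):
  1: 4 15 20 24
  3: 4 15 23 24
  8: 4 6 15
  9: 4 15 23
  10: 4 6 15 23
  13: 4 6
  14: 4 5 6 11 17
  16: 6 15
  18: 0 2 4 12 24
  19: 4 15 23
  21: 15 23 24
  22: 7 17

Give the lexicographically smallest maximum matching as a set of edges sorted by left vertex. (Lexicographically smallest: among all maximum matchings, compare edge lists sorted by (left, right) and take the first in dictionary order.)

Lex-smallest maximum matching: {(1,20), (3,4), (8,6), (9,15), (10,23), (14,5), (18,0), (21,24), (22,7)}

|M| = 9 (so the lex-smallest maximum matching has 9 edges)
process left vertices in ascending order; for each, take the smallest-labelled available neighbour that still permits 9 edges overall, or leave it unmatched if none does
lex-smallest matching: {1-20, 3-4, 8-6, 9-15, 10-23, 14-5, 18-0, 21-24, 22-7}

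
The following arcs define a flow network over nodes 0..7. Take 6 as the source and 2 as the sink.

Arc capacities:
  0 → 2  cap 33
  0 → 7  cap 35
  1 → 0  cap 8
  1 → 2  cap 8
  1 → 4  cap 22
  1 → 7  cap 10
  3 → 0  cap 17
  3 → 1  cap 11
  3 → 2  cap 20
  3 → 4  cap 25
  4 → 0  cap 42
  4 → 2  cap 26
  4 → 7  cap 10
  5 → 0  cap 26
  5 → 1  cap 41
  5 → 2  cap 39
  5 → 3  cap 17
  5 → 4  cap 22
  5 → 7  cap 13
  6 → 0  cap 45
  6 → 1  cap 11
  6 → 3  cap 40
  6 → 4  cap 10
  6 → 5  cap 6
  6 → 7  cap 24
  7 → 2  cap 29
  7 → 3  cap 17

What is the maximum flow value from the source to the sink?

Maximum flow value: 122

augment #1: 6→0→2 bottleneck 33, total now 33
augment #2: 6→1→2 bottleneck 8, total now 41
augment #3: 6→3→2 bottleneck 20, total now 61
augment #4: 6→4→2 bottleneck 10, total now 71
augment #5: 6→5→2 bottleneck 6, total now 77
augment #6: 6→7→2 bottleneck 24, total now 101
augment #7: 6→0→7→2 bottleneck 5, total now 106
augment #8: 6→1→4→2 bottleneck 3, total now 109
augment #9: 6→3→4→2 bottleneck 13, total now 122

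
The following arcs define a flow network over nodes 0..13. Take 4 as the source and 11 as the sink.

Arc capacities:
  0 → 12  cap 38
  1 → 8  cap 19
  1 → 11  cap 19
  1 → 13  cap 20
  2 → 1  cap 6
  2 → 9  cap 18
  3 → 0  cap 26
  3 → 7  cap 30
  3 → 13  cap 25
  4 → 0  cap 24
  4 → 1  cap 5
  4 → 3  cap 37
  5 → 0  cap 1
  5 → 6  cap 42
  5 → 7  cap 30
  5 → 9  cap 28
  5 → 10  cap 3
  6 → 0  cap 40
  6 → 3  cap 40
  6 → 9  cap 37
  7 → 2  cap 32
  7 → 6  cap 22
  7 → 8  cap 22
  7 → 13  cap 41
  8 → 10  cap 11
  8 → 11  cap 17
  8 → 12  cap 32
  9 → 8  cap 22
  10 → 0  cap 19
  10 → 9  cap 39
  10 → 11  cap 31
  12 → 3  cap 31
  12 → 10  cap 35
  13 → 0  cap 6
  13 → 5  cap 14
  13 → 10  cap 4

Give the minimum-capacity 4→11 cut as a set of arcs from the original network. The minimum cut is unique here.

Min-cut arcs: {(2,1), (4,1), (8,11), (10,11)} (total capacity 59)

augment #1: 4→1→11 push 5
augment #2: 4→0→12→10→11 push 24
augment #3: 4→3→7→8→11 push 17
augment #4: 4→3→13→10→11 push 4
augment #5: 4→3→0→12→10→11 push 3
augment #6: 4→3→7→2→1→11 push 6
max flow = 59; residual-reachable set from 4 gives S-side
cut edges (S→T): {(2,1), (4,1), (8,11), (10,11)} total cap 59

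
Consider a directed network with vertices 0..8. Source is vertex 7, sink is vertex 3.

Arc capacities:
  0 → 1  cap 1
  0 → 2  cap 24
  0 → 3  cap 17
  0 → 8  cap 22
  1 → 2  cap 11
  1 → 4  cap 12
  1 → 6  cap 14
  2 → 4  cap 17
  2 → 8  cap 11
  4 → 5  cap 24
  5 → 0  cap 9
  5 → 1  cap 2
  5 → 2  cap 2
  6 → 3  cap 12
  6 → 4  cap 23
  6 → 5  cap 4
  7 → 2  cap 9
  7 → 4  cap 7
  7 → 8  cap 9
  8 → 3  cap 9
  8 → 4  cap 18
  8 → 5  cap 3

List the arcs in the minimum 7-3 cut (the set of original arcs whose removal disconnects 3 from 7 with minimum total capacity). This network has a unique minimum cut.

Min-cut arcs: {(5,0), (5,1), (8,3)} (total capacity 20)

augment #1: 7→8→3 push 9
augment #2: 7→4→5→0→3 push 7
augment #3: 7→2→4→5→0→3 push 2
augment #4: 7→2→4→5→1→6→3 push 2
max flow = 20; residual-reachable set from 7 gives S-side
cut edges (S→T): {(5,0), (5,1), (8,3)} total cap 20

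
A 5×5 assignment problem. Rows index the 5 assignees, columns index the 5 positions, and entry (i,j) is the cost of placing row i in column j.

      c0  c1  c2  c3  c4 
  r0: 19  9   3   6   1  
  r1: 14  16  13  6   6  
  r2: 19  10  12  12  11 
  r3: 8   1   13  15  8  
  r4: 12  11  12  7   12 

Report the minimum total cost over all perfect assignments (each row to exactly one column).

optimal assignment: row0→col4 (cost 1), row1→col3 (cost 6), row2→col2 (cost 12), row3→col1 (cost 1), row4→col0 (cost 12)
total = 1 + 6 + 12 + 1 + 12 = 32

Minimum assignment cost: 32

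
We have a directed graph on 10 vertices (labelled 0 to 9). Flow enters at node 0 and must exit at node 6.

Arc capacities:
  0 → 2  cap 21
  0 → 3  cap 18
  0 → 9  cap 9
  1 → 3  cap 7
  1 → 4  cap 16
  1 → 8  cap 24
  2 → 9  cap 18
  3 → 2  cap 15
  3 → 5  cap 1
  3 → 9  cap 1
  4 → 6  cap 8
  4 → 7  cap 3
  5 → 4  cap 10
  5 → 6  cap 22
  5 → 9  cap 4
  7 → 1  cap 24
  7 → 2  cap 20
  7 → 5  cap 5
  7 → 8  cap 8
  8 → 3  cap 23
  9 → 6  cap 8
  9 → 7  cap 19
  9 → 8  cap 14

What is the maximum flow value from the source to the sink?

augment #1: 0→9→6 bottleneck 8, total now 8
augment #2: 0→3→5→6 bottleneck 1, total now 9
augment #3: 0→9→7→5→6 bottleneck 1, total now 10
augment #4: 0→2→9→7→5→6 bottleneck 4, total now 14
augment #5: 0→2→9→7→1→4→6 bottleneck 8, total now 22

Maximum flow value: 22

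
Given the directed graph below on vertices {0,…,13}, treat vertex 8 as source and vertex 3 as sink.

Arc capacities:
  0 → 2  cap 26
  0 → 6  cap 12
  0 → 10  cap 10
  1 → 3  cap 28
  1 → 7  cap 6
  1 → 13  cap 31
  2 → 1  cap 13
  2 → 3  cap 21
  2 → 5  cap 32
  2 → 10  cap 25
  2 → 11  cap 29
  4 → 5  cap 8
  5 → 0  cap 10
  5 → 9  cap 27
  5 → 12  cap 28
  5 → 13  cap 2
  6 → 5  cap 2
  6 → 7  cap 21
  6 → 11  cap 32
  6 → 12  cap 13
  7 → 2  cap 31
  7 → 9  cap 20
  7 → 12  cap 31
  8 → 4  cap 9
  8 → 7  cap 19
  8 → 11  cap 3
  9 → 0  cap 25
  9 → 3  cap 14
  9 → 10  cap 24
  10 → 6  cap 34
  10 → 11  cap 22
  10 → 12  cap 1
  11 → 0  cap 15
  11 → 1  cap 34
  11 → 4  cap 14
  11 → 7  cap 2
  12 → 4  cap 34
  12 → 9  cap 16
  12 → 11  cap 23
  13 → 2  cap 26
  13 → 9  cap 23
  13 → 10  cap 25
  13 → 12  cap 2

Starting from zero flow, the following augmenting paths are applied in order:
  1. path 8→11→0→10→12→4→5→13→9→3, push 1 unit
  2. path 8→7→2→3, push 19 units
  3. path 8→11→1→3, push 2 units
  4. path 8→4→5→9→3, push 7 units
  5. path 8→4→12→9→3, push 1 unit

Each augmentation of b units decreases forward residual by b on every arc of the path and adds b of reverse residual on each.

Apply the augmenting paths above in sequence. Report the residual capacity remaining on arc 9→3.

after path 1 (8→11→0→10→12→4→5→13→9→3, push 1): res(9,3)=13
after path 2 (8→7→2→3, push 19): res(9,3)=13
after path 3 (8→11→1→3, push 2): res(9,3)=13
after path 4 (8→4→5→9→3, push 7): res(9,3)=6
after path 5 (8→4→12→9→3, push 1): res(9,3)=5

Residual capacity of (9,3): 5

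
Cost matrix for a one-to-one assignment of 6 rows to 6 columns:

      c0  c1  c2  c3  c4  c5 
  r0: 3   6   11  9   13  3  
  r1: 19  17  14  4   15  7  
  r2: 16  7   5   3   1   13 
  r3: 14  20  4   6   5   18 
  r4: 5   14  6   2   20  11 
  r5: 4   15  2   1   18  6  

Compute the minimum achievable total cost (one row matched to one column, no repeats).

Minimum assignment cost: 24

one of 2 optimal assignments: row0→col1 (cost 6), row1→col5 (cost 7), row2→col4 (cost 1), row3→col2 (cost 4), row4→col0 (cost 5), row5→col3 (cost 1)
total = 6 + 7 + 1 + 4 + 5 + 1 = 24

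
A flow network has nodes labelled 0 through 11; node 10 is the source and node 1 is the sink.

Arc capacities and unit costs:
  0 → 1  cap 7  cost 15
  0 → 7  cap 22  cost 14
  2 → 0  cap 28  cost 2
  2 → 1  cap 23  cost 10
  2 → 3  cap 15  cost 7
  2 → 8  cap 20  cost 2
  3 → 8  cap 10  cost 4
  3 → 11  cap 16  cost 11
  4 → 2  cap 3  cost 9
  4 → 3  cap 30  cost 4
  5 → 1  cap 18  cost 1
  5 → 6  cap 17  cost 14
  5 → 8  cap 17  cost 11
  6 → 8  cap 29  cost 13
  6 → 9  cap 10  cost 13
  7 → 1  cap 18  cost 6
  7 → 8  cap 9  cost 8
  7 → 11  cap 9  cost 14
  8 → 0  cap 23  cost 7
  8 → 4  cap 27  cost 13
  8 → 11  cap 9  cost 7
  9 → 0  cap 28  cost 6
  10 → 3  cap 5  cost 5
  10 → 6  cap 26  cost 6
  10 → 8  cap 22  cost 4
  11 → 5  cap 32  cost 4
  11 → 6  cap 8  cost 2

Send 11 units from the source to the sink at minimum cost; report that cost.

Minimum cost for 11 units: 186

shortest-cost path #1: 10→8→11→5→1 push 9 @ unit cost 16 (adds 144)
shortest-cost path #2: 10→3→11→5→1 push 2 @ unit cost 21 (adds 42)
total cost = 186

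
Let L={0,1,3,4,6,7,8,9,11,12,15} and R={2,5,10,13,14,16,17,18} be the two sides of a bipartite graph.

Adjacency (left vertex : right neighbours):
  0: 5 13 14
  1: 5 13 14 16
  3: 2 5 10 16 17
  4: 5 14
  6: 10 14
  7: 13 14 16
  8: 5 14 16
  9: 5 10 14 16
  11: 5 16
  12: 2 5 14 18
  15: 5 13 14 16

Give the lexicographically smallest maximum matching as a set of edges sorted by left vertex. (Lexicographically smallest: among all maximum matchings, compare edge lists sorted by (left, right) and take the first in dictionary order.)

|M| = 7 (so the lex-smallest maximum matching has 7 edges)
process left vertices in ascending order; for each, take the smallest-labelled available neighbour that still permits 7 edges overall, or leave it unmatched if none does
lex-smallest matching: {0-5, 1-13, 3-2, 4-14, 6-10, 7-16, 12-18}

Lex-smallest maximum matching: {(0,5), (1,13), (3,2), (4,14), (6,10), (7,16), (12,18)}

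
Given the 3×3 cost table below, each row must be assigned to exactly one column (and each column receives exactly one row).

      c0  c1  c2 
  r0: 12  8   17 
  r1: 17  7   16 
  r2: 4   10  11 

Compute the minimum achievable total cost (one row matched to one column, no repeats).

one of 2 optimal assignments: row0→col1 (cost 8), row1→col2 (cost 16), row2→col0 (cost 4)
total = 8 + 16 + 4 = 28

Minimum assignment cost: 28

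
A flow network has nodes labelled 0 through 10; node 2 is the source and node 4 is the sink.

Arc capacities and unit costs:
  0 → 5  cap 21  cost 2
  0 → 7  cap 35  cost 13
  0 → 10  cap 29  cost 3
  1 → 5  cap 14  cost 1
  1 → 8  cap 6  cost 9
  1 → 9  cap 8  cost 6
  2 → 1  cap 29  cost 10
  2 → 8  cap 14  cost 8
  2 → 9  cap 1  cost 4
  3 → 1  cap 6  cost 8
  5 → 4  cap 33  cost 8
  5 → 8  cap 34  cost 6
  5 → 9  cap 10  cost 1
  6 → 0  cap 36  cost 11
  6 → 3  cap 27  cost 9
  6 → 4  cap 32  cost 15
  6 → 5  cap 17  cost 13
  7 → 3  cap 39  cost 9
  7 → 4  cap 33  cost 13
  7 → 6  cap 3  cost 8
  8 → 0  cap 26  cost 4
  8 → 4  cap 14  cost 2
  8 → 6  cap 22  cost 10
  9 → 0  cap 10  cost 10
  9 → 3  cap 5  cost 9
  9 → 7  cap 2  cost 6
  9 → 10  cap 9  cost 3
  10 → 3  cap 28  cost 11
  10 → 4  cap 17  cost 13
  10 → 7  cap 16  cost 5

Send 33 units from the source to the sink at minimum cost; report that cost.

Minimum cost for 33 units: 554

shortest-cost path #1: 2→8→4 push 14 @ unit cost 10 (adds 140)
shortest-cost path #2: 2→1→5→4 push 14 @ unit cost 19 (adds 266)
shortest-cost path #3: 2→9→10→4 push 1 @ unit cost 20 (adds 20)
shortest-cost path #4: 2→1→9→10→4 push 4 @ unit cost 32 (adds 128)
total cost = 554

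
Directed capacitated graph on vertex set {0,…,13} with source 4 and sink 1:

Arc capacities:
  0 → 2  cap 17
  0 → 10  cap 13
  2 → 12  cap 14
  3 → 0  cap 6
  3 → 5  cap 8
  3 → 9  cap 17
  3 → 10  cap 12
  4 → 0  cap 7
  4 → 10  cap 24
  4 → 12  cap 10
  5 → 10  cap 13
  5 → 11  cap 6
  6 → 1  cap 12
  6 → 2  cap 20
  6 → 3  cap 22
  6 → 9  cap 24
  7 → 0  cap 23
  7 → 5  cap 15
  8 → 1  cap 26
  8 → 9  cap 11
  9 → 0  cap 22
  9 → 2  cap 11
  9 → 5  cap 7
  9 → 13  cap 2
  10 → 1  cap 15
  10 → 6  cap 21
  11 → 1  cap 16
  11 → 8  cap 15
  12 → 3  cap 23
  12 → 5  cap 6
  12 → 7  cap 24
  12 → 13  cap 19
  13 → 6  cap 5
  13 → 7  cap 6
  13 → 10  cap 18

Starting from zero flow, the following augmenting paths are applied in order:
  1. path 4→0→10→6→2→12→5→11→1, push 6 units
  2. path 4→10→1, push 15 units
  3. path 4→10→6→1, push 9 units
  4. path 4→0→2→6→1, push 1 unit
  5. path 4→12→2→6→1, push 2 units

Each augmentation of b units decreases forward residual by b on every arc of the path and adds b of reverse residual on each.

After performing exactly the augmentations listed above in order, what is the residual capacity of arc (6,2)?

Residual capacity of (6,2): 17

after path 1 (4→0→10→6→2→12→5→11→1, push 6): res(6,2)=14
after path 2 (4→10→1, push 15): res(6,2)=14
after path 3 (4→10→6→1, push 9): res(6,2)=14
after path 4 (4→0→2→6→1, push 1): res(6,2)=15
after path 5 (4→12→2→6→1, push 2): res(6,2)=17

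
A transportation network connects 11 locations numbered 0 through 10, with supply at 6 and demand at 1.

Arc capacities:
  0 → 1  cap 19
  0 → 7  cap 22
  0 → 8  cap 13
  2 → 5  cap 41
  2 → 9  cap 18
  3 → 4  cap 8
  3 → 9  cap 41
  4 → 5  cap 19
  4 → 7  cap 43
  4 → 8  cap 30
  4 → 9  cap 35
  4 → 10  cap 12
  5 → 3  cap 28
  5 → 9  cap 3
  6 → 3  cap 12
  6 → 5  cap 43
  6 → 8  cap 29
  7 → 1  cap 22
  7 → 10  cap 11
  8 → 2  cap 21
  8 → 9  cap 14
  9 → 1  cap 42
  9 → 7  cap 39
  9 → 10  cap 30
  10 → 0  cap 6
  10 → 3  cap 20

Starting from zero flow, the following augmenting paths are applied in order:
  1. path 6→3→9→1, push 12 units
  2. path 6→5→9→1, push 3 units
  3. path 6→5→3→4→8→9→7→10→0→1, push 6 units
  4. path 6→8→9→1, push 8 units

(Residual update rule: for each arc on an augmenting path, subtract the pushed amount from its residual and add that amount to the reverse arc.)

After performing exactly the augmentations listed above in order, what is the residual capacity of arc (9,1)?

after path 1 (6→3→9→1, push 12): res(9,1)=30
after path 2 (6→5→9→1, push 3): res(9,1)=27
after path 3 (6→5→3→4→8→9→7→10→0→1, push 6): res(9,1)=27
after path 4 (6→8→9→1, push 8): res(9,1)=19

Residual capacity of (9,1): 19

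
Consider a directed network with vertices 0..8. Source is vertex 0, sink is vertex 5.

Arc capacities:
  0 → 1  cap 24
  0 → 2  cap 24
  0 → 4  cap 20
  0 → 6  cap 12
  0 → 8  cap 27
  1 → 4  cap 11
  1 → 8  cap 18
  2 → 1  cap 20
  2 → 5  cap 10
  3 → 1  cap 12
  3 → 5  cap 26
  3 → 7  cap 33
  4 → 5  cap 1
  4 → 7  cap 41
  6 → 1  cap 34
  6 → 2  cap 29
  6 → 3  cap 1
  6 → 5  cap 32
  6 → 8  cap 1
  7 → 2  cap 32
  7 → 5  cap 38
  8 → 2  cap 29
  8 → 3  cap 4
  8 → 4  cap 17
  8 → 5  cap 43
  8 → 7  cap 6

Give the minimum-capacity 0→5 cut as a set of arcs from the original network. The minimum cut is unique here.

Min-cut arcs: {(0,4), (0,6), (0,8), (1,4), (1,8), (2,5)} (total capacity 98)

augment #1: 0→2→5 push 10
augment #2: 0→4→5 push 1
augment #3: 0→6→5 push 12
augment #4: 0→8→5 push 27
augment #5: 0→1→8→5 push 16
augment #6: 0→4→7→5 push 19
augment #7: 0→1→4→7→5 push 8
augment #8: 0→2→1→4→7→5 push 3
augment #9: 0→2→1→8→3→5 push 2
max flow = 98; residual-reachable set from 0 gives S-side
cut edges (S→T): {(0,4), (0,6), (0,8), (1,4), (1,8), (2,5)} total cap 98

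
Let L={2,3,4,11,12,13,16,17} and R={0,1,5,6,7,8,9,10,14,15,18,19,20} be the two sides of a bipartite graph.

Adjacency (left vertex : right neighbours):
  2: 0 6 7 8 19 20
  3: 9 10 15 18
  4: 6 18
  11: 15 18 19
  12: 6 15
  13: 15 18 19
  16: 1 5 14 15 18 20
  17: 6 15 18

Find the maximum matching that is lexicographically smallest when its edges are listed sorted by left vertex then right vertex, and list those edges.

|M| = 7 (so the lex-smallest maximum matching has 7 edges)
process left vertices in ascending order; for each, take the smallest-labelled available neighbour that still permits 7 edges overall, or leave it unmatched if none does
lex-smallest matching: {2-0, 3-9, 4-6, 11-15, 13-19, 16-1, 17-18}

Lex-smallest maximum matching: {(2,0), (3,9), (4,6), (11,15), (13,19), (16,1), (17,18)}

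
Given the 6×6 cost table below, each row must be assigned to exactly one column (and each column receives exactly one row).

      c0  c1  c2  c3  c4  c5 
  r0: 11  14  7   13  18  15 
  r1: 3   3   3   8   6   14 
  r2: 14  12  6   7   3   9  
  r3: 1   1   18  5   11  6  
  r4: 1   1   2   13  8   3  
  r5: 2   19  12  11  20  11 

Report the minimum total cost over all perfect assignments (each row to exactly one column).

optimal assignment: row0→col2 (cost 7), row1→col1 (cost 3), row2→col4 (cost 3), row3→col3 (cost 5), row4→col5 (cost 3), row5→col0 (cost 2)
total = 7 + 3 + 3 + 5 + 3 + 2 = 23

Minimum assignment cost: 23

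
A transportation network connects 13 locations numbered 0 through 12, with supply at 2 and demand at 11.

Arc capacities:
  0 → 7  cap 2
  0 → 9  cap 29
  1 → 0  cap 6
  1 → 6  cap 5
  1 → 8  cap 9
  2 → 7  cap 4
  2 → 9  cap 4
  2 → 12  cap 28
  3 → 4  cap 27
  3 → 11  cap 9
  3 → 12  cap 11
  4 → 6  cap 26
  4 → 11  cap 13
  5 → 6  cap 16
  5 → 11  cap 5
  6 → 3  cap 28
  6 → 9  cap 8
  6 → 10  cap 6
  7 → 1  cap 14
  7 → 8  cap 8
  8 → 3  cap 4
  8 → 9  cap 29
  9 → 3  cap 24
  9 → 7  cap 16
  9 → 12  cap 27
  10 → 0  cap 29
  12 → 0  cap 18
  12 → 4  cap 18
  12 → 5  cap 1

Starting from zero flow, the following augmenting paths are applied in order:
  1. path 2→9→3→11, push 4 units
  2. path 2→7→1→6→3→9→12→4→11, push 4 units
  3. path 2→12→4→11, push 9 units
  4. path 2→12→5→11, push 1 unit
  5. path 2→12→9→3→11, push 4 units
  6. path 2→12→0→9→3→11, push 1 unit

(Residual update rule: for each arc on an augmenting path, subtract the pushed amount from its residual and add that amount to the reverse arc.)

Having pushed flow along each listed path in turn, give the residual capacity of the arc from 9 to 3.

Residual capacity of (9,3): 19

after path 1 (2→9→3→11, push 4): res(9,3)=20
after path 2 (2→7→1→6→3→9→12→4→11, push 4): res(9,3)=24
after path 3 (2→12→4→11, push 9): res(9,3)=24
after path 4 (2→12→5→11, push 1): res(9,3)=24
after path 5 (2→12→9→3→11, push 4): res(9,3)=20
after path 6 (2→12→0→9→3→11, push 1): res(9,3)=19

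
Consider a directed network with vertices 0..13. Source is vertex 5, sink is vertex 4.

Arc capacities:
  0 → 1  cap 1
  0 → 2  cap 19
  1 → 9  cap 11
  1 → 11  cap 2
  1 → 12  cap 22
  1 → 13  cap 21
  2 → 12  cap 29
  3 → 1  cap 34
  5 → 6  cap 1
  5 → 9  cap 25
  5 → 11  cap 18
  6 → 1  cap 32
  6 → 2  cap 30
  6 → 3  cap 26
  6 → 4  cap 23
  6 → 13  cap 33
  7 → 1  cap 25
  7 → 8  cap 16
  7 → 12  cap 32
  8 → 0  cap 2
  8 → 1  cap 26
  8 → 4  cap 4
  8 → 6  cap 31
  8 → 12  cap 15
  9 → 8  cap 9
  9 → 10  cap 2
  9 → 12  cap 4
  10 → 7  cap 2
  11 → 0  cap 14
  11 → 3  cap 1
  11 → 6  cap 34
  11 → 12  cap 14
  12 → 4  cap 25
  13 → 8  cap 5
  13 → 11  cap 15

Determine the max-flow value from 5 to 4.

Maximum flow value: 34

augment #1: 5→6→4 bottleneck 1, total now 1
augment #2: 5→9→8→4 bottleneck 4, total now 5
augment #3: 5→9→12→4 bottleneck 4, total now 9
augment #4: 5→11→6→4 bottleneck 18, total now 27
augment #5: 5→9→8→6→4 bottleneck 4, total now 31
augment #6: 5→9→8→12→4 bottleneck 1, total now 32
augment #7: 5→9→10→7→12→4 bottleneck 2, total now 34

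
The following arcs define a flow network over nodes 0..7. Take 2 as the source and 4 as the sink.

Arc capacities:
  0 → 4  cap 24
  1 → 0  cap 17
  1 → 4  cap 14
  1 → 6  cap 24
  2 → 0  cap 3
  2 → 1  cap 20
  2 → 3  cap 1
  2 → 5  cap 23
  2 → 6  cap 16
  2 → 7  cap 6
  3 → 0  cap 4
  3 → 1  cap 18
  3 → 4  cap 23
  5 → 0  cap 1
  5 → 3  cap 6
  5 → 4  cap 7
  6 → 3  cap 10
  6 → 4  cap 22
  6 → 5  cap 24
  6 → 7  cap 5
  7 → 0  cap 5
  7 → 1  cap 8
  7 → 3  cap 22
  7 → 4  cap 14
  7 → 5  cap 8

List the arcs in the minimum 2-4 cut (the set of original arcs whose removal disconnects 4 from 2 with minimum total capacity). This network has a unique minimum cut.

augment #1: 2→0→4 push 3
augment #2: 2→1→4 push 14
augment #3: 2→3→4 push 1
augment #4: 2→5→4 push 7
augment #5: 2→6→4 push 16
augment #6: 2→7→4 push 6
augment #7: 2→1→0→4 push 6
augment #8: 2→5→0→4 push 1
augment #9: 2→5→3→4 push 6
max flow = 60; residual-reachable set from 2 gives S-side
cut edges (S→T): {(2,0), (2,1), (2,3), (2,6), (2,7), (5,0), (5,3), (5,4)} total cap 60

Min-cut arcs: {(2,0), (2,1), (2,3), (2,6), (2,7), (5,0), (5,3), (5,4)} (total capacity 60)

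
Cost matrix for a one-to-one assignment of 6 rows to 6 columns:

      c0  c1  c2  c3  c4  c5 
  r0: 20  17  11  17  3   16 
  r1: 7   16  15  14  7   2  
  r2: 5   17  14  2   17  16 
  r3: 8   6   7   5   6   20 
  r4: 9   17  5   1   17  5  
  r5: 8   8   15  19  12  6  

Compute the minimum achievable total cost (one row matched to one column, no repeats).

one of 2 optimal assignments: row0→col4 (cost 3), row1→col5 (cost 2), row2→col0 (cost 5), row3→col2 (cost 7), row4→col3 (cost 1), row5→col1 (cost 8)
total = 3 + 2 + 5 + 7 + 1 + 8 = 26

Minimum assignment cost: 26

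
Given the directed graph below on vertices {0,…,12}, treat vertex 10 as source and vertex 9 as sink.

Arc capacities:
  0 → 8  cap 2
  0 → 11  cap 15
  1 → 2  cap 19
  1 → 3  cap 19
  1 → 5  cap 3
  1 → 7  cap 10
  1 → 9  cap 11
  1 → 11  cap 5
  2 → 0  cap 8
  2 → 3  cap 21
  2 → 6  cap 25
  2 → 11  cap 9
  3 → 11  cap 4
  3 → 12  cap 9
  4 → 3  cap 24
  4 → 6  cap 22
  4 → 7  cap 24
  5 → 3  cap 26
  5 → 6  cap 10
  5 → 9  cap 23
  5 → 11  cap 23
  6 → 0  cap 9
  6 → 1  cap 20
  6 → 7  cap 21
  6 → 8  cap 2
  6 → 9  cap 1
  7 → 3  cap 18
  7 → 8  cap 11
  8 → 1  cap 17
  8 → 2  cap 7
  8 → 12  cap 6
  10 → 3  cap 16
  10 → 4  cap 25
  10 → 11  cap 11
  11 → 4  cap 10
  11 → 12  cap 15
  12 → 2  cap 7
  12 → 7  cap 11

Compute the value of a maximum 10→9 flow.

augment #1: 10→4→6→9 bottleneck 1, total now 1
augment #2: 10→4→6→1→9 bottleneck 11, total now 12
augment #3: 10→4→6→1→5→9 bottleneck 3, total now 15

Maximum flow value: 15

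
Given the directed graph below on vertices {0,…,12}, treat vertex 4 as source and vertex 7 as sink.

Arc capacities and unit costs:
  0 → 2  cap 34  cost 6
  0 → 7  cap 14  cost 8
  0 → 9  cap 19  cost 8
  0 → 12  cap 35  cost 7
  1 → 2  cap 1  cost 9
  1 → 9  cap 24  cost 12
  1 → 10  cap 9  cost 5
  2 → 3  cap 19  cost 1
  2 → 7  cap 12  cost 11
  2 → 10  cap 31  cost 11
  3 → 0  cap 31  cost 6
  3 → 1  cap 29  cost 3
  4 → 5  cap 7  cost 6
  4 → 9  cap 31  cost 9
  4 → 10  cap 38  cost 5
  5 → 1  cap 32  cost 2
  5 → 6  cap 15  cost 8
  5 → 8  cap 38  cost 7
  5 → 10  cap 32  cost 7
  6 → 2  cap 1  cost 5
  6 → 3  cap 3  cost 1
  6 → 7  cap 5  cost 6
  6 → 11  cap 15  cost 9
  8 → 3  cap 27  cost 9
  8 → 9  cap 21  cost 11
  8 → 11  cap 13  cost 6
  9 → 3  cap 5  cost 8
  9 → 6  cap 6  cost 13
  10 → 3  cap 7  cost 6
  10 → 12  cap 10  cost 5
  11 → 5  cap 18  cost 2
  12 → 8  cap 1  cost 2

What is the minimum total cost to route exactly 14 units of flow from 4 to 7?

Minimum cost for 14 units: 332

shortest-cost path #1: 4→5→6→7 push 5 @ unit cost 20 (adds 100)
shortest-cost path #2: 4→10→3→0→7 push 7 @ unit cost 25 (adds 175)
shortest-cost path #3: 4→5→1→2→7 push 1 @ unit cost 28 (adds 28)
shortest-cost path #4: 4→5→6→3→0→7 push 1 @ unit cost 29 (adds 29)
total cost = 332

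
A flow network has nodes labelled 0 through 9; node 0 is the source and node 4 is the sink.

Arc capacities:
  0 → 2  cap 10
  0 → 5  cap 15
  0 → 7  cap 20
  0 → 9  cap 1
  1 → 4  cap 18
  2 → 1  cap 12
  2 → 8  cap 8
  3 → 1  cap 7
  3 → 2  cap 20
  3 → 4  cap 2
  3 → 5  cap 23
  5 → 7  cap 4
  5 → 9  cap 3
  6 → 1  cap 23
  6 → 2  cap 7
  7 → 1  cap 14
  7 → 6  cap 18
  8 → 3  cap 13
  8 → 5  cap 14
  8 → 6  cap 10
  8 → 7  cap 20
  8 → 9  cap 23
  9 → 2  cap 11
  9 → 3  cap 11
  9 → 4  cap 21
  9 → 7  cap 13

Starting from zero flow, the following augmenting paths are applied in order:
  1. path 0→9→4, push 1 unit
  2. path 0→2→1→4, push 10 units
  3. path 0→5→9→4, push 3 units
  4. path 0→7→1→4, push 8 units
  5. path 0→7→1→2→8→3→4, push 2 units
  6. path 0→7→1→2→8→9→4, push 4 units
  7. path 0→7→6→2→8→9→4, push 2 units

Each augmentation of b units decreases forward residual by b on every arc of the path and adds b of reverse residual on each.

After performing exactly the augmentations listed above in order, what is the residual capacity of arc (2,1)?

Residual capacity of (2,1): 8

after path 1 (0→9→4, push 1): res(2,1)=12
after path 2 (0→2→1→4, push 10): res(2,1)=2
after path 3 (0→5→9→4, push 3): res(2,1)=2
after path 4 (0→7→1→4, push 8): res(2,1)=2
after path 5 (0→7→1→2→8→3→4, push 2): res(2,1)=4
after path 6 (0→7→1→2→8→9→4, push 4): res(2,1)=8
after path 7 (0→7→6→2→8→9→4, push 2): res(2,1)=8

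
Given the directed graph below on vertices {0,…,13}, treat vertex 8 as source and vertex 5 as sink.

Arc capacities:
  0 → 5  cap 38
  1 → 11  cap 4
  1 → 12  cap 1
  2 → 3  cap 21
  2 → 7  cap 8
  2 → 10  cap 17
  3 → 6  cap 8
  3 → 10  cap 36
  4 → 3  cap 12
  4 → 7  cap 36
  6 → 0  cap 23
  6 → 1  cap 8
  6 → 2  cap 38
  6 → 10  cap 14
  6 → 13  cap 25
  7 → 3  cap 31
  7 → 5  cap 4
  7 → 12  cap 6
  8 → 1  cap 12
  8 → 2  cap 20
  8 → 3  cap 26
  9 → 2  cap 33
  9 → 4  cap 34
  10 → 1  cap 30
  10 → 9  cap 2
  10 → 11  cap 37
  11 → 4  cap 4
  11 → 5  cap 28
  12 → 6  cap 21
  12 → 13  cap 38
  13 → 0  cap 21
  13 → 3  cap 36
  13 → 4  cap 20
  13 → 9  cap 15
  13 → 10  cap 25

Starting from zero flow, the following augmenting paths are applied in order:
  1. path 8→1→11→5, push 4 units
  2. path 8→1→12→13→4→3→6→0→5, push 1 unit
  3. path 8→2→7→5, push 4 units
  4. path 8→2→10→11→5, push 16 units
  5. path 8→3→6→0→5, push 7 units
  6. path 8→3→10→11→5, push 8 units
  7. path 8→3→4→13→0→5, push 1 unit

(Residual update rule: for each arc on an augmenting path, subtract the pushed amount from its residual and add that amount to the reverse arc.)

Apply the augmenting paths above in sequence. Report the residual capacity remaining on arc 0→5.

Residual capacity of (0,5): 29

after path 1 (8→1→11→5, push 4): res(0,5)=38
after path 2 (8→1→12→13→4→3→6→0→5, push 1): res(0,5)=37
after path 3 (8→2→7→5, push 4): res(0,5)=37
after path 4 (8→2→10→11→5, push 16): res(0,5)=37
after path 5 (8→3→6→0→5, push 7): res(0,5)=30
after path 6 (8→3→10→11→5, push 8): res(0,5)=30
after path 7 (8→3→4→13→0→5, push 1): res(0,5)=29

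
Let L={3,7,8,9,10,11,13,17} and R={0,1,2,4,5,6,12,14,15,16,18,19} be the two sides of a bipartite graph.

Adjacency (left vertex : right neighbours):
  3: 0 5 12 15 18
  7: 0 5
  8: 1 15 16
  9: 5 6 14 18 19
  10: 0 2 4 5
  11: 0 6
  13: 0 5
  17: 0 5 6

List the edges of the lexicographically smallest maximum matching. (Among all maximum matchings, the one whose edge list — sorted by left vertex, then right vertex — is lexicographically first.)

|M| = 7 (so the lex-smallest maximum matching has 7 edges)
process left vertices in ascending order; for each, take the smallest-labelled available neighbour that still permits 7 edges overall, or leave it unmatched if none does
lex-smallest matching: {3-12, 7-0, 8-1, 9-14, 10-2, 11-6, 13-5}

Lex-smallest maximum matching: {(3,12), (7,0), (8,1), (9,14), (10,2), (11,6), (13,5)}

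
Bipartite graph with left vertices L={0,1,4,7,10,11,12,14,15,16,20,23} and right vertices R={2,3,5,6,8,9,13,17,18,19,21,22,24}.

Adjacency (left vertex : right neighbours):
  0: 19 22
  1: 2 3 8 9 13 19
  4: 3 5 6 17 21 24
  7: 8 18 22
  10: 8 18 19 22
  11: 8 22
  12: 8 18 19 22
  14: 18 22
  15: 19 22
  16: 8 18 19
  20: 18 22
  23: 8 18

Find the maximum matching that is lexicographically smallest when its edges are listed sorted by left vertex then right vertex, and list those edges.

Lex-smallest maximum matching: {(0,19), (1,2), (4,3), (7,8), (10,18), (11,22)}

|M| = 6 (so the lex-smallest maximum matching has 6 edges)
process left vertices in ascending order; for each, take the smallest-labelled available neighbour that still permits 6 edges overall, or leave it unmatched if none does
lex-smallest matching: {0-19, 1-2, 4-3, 7-8, 10-18, 11-22}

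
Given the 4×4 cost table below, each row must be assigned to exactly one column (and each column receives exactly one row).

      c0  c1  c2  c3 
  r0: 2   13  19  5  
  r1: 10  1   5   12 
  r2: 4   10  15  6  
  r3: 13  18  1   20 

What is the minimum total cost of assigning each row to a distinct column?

Minimum assignment cost: 10

optimal assignment: row0→col0 (cost 2), row1→col1 (cost 1), row2→col3 (cost 6), row3→col2 (cost 1)
total = 2 + 1 + 6 + 1 = 10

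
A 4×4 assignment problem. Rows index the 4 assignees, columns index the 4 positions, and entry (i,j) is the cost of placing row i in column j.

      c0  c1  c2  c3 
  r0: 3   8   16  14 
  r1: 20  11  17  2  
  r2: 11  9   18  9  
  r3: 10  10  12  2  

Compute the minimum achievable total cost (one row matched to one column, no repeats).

Minimum assignment cost: 26

optimal assignment: row0→col0 (cost 3), row1→col3 (cost 2), row2→col1 (cost 9), row3→col2 (cost 12)
total = 3 + 2 + 9 + 12 = 26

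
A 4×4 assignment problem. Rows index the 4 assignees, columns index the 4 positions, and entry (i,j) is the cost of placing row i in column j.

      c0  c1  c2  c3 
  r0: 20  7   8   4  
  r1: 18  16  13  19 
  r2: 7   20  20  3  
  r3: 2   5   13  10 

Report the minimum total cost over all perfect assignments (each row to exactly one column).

Minimum assignment cost: 25

optimal assignment: row0→col1 (cost 7), row1→col2 (cost 13), row2→col3 (cost 3), row3→col0 (cost 2)
total = 7 + 13 + 3 + 2 = 25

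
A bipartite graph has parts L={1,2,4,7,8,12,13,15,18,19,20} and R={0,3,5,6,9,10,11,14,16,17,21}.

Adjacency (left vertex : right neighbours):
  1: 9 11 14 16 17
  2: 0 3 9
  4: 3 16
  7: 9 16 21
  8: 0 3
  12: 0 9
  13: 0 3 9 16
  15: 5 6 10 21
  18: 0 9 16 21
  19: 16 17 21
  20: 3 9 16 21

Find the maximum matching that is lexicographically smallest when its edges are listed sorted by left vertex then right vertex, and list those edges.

Lex-smallest maximum matching: {(1,11), (2,0), (4,3), (7,9), (13,16), (15,5), (18,21), (19,17)}

|M| = 8 (so the lex-smallest maximum matching has 8 edges)
process left vertices in ascending order; for each, take the smallest-labelled available neighbour that still permits 8 edges overall, or leave it unmatched if none does
lex-smallest matching: {1-11, 2-0, 4-3, 7-9, 13-16, 15-5, 18-21, 19-17}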